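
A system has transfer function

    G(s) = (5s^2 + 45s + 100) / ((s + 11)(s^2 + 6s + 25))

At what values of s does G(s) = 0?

s = -4, -5

Set the numerator to zero: 5s^2 + 45s + 100 = 0, i.e. 5·(s^2 + 9s + 20) = 0.
Factoring: (s + 4)(s + 5) = 0.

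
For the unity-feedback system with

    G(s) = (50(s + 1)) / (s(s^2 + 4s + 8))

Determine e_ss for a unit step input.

G(s) has one pole at the origin.
This is a Type 1 system; for a step input the steady-state error is zero.

e_ss = 0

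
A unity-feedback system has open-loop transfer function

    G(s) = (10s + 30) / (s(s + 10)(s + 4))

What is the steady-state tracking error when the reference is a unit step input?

G(s) has one pole at the origin.
This is a Type 1 system; for a step input the steady-state error is zero.

e_ss = 0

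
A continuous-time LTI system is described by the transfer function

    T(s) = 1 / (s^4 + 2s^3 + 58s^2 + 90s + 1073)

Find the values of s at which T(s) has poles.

s = 1 ± 6j, -2 ± 5j

The poles are the roots of the denominator s^4 + 2s^3 + 58s^2 + 90s + 1073 = 0.
No real roots exist; factor into two real quadratics: (s^2 - 2s + 37)(s^2 + 4s + 29) = 0.
Each quadratic gives a conjugate pair via the quadratic formula.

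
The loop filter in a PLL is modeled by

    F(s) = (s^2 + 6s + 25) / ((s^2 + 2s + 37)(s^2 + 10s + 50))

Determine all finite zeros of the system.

s = -3 ± 4j

Set the numerator to zero: s^2 + 6s + 25 = 0.
Factoring: (s^2 + 6s + 25) = 0.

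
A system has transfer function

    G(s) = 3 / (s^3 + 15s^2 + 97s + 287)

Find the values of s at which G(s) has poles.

s = -4 + 5j, -4 - 5j, -7

The poles are the roots of the denominator s^3 + 15s^2 + 97s + 287 = 0.
Trying s = -7: the polynomial evaluates to 0, so (s + 7) is a factor.
Dividing out leaves s^2 + 8s + 41 = 0.
The quadratic formula then gives s = -4 ± 5j.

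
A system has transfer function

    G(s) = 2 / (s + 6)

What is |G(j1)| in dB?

|G(j1)|_dB ≈ -9.66 dB

Substitute s = j1: numerator = 2, denominator = 6 + j1.
|G(j1)| = |2| / |6 + j1| = 2 / 6.0828 ≈ 0.3288.
In decibels: 20·log₁₀(0.3288) ≈ -9.66 dB.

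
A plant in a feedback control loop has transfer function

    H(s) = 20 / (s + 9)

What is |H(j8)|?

|H(j8)| ≈ 1.661

Substitute s = j8: numerator = 20, denominator = 9 + j8.
|H(j8)| = |20| / |9 + j8| = 20 / 12.042 ≈ 1.661.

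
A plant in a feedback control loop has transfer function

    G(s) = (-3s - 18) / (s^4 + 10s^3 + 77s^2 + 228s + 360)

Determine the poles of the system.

s = -2 + 2j, -2 - 2j, -3 + 6j, -3 - 6j

The poles are the roots of the denominator s^4 + 10s^3 + 77s^2 + 228s + 360 = 0.
No real roots exist; factor into two real quadratics: (s^2 + 4s + 8)(s^2 + 6s + 45) = 0.
Each quadratic gives a conjugate pair via the quadratic formula.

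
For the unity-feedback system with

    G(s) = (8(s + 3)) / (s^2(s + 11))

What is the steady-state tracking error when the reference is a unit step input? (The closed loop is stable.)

e_ss = 0

G(s) has 2 poles at the origin.
This is a Type 2 system; for a step input the steady-state error is zero.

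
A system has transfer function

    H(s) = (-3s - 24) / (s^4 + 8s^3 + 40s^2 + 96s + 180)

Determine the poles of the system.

The poles are the roots of the denominator s^4 + 8s^3 + 40s^2 + 96s + 180 = 0.
No real roots exist; factor into two real quadratics: (s^2 + 2s + 10)(s^2 + 6s + 18) = 0.
Each quadratic gives a conjugate pair via the quadratic formula.

s = -1 + 3j, -1 - 3j, -3 + 3j, -3 - 3j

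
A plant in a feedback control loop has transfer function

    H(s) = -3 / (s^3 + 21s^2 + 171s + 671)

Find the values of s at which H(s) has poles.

s = -5 + 6j, -5 - 6j, -11

The poles are the roots of the denominator s^3 + 21s^2 + 171s + 671 = 0.
Trying s = -11: the polynomial evaluates to 0, so (s + 11) is a factor.
Dividing out leaves s^2 + 10s + 61 = 0.
The quadratic formula then gives s = -5 ± 6j.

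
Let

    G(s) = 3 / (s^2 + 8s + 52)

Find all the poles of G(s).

s = -4 + 6j, -4 - 6j

The poles are the roots of the denominator s^2 + 8s + 52 = 0.
Using the quadratic formula: s = (-8 ± √(-144))/2 = -4 ± 6j.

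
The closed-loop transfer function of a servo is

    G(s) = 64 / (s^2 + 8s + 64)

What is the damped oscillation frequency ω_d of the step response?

ω_d ≈ 6.928 rad/s

Comparing s^2 + 8s + 64 to s^2 + 2ζωₙs + ωₙ²: ωₙ = 8 rad/s and ζ = 8/(2·8) = 0.5.
ζωₙ = 8/2 = 4, so ω_d = ωₙ√(1−ζ²) = √(ωₙ² − (ζωₙ)²) = √(64 − 4²) = √48 ≈ 6.928 rad/s.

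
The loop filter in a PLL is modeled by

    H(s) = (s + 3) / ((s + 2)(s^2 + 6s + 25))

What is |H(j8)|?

|H(j8)| ≈ 0.01675

Substitute s = j8: numerator = 3 + j8, denominator = -462 - j216.
|H(j8)| = |3 + j8| / |-462 - j216| = 8.5440 / 510 ≈ 0.01675.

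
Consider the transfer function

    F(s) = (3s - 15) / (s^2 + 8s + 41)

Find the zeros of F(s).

Set the numerator to zero: 3s - 15 = 0, i.e. 3·(s - 5) = 0.
So s = 5.

s = 5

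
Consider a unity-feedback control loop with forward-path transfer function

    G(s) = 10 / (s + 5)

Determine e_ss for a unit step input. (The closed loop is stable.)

G(s) has no poles at the origin.
This is a Type 0 system. Kp = lim_{s→0} G(s) = 10/5 = 2.
e_ss = 1/(1 + Kp) = 1/(1 + 2) = 1/3 ≈ 0.3333.

e_ss = 0.3333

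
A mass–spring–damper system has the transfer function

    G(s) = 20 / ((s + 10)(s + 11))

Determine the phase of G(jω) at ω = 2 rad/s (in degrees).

At s = j2: numerator = 20, denominator = 106 + j42.
∠G = ∠num − ∠den = 0° − (21.615°) = -21.61°.

∠G(j2) ≈ -21.61°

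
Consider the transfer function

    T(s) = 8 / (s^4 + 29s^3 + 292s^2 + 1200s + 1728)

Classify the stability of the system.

The denominator s^4 + 29s^3 + 292s^2 + 1200s + 1728 factors as (s + 4)^2(s + 9)(s + 12), giving poles at s = -4, -9, -4, -12.
Since all poles lie strictly in the left half-plane, the system is stable.

stable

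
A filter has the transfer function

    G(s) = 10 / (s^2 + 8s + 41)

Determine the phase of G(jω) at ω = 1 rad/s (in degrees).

∠G(j1) ≈ -11.31°

At s = j1: numerator = 10, denominator = 40 + j8.
∠G = ∠num − ∠den = 0° − (11.310°) = -11.31°.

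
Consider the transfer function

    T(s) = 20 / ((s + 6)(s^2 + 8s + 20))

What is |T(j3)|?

Substitute s = j3: numerator = 20, denominator = -6 + j177.
|T(j3)| = |20| / |-6 + j177| = 20 / 177.10 ≈ 0.1129.

|T(j3)| ≈ 0.1129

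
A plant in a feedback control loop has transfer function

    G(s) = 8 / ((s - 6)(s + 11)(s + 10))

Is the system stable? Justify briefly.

The poles can be read from the denominator factors: s = 6, -11, -10.
Since the pole(s) at s = 6 lie in the right half-plane, the system is unstable.

unstable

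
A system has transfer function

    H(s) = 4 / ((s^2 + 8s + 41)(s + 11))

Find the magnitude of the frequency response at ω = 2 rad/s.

|H(j2)| ≈ 0.008875

Substitute s = j2: numerator = 4, denominator = 375 + j250.
|H(j2)| = |4| / |375 + j250| = 4 / 450.69 ≈ 0.008875.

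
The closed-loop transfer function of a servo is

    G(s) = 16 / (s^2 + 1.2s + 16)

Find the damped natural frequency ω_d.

ω_d ≈ 3.955 rad/s

Comparing s^2 + 1.2s + 16 to s^2 + 2ζωₙs + ωₙ²: ωₙ = 4 rad/s and ζ = 1.2/(2·4) = 0.15.
ζωₙ = 1.2/2 = 0.6, so ω_d = ωₙ√(1−ζ²) = √(ωₙ² − (ζωₙ)²) = √(16 − 0.6²) = √15.64 ≈ 3.955 rad/s.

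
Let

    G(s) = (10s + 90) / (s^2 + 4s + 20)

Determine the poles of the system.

s = -2 + 4j, -2 - 4j

The poles are the roots of the denominator s^2 + 4s + 20 = 0.
Using the quadratic formula: s = (-4 ± √(-64))/2 = -2 ± 4j.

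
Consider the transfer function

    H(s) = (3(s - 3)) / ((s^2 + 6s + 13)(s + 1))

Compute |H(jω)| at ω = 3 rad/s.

|H(j3)| ≈ 0.2183

Substitute s = j3: numerator = -9 + j9, denominator = -50 + j30.
|H(j3)| = |-9 + j9| / |-50 + j30| = 12.728 / 58.310 ≈ 0.2183.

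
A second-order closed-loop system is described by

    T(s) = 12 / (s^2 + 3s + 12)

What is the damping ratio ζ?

Compare the denominator to the standard form s^2 + 2ζωₙs + ωₙ².
ωₙ² = 12, so ωₙ = √12 ≈ 3.464 rad/s.
2ζωₙ = 3, so ζ = 3/(2·√12) ≈ 0.4330.

ζ ≈ 0.4330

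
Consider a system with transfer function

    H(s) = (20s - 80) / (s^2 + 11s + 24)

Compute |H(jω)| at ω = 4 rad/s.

Substitute s = j4: numerator = -80 + j80, denominator = 8 + j44.
|H(j4)| = |-80 + j80| / |8 + j44| = 113.14 / 44.721 ≈ 2.530.

|H(j4)| ≈ 2.530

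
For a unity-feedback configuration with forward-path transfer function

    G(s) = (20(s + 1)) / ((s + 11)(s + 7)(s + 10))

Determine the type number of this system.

Type 0

The denominator has no factor of s at the origin — no free integrator — so this is a Type 0 system.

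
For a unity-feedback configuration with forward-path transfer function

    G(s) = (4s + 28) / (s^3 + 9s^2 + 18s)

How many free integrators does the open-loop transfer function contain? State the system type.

Type 1

Factor s from the denominator: s^3 + 9s^2 + 18s = s·(s^2 + 9s + 18).
There is 1 pole at the origin, so the system is Type 1.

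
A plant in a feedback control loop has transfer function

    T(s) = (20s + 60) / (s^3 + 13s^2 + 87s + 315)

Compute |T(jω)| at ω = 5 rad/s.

Substitute s = j5: numerator = 60 + j100, denominator = -10 + j310.
|T(j5)| = |60 + j100| / |-10 + j310| = 116.62 / 310.16 ≈ 0.3760.

|T(j5)| ≈ 0.3760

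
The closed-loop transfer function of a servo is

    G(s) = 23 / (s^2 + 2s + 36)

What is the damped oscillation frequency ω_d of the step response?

Comparing s^2 + 2s + 36 to s^2 + 2ζωₙs + ωₙ²: ωₙ = 6 rad/s and ζ = 2/(2·6) ≈ 0.1667.
ζωₙ = 2/2 = 1, so ω_d = ωₙ√(1−ζ²) = √(ωₙ² − (ζωₙ)²) = √(36 − 1²) = √35 ≈ 5.916 rad/s.

ω_d ≈ 5.916 rad/s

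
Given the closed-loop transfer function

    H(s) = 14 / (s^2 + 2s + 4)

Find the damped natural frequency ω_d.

ω_d ≈ 1.732 rad/s

Comparing s^2 + 2s + 4 to s^2 + 2ζωₙs + ωₙ²: ωₙ = 2 rad/s and ζ = 2/(2·2) = 0.5.
ζωₙ = 2/2 = 1, so ω_d = ωₙ√(1−ζ²) = √(ωₙ² − (ζωₙ)²) = √(4 − 1²) = √3 ≈ 1.732 rad/s.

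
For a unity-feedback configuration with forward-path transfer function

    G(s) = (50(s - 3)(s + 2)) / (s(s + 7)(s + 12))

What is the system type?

Type 1

The denominator has 1 factor of s at the origin (free integrator), so this is a Type 1 system.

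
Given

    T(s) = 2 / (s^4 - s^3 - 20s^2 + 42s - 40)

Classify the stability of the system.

unstable

The denominator s^4 - s^3 - 20s^2 + 42s - 40 factors as (s + 5)(s^2 - 2s + 2)(s - 4), giving poles at s = -5, 1 ± j, 4.
Since the pole(s) at s = 1 + j, 1 - j, 4 lie in the right half-plane, the system is unstable.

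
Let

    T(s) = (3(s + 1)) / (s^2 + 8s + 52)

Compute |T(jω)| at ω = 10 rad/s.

Substitute s = j10: numerator = 3 + j30, denominator = -48 + j80.
|T(j10)| = |3 + j30| / |-48 + j80| = 30.150 / 93.295 ≈ 0.3232.

|T(j10)| ≈ 0.3232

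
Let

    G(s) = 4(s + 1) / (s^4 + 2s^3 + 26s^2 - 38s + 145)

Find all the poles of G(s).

s = 1 + 2j, 1 - 2j, -2 + 5j, -2 - 5j

The poles are the roots of the denominator s^4 + 2s^3 + 26s^2 - 38s + 145 = 0.
No real roots exist; factor into two real quadratics: (s^2 - 2s + 5)(s^2 + 4s + 29) = 0.
Each quadratic gives a conjugate pair via the quadratic formula.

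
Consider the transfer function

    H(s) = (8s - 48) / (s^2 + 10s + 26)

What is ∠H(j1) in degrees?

At s = j1: numerator = -48 + j8, denominator = 25 + j10.
∠H = ∠num − ∠den = 170.54° − (21.801°) = 148.7°.

∠H(j1) ≈ 148.7°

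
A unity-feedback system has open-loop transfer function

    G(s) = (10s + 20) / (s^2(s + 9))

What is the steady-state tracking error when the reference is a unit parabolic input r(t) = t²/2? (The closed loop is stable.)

e_ss = 0.4500

G(s) has 2 poles at the origin.
This is a Type 2 system. Ka = lim_{s→0} s^2·G(s) = 20/9.
e_ss = 1/Ka = 1/(20/9) = 9/20 ≈ 0.4500.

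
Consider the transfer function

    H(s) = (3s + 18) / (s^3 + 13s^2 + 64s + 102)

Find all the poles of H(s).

s = -5 ± 3j, -3

The poles are the roots of the denominator s^3 + 13s^2 + 64s + 102 = 0.
Trying s = -3: the polynomial evaluates to 0, so (s + 3) is a factor.
Dividing out leaves s^2 + 10s + 34 = 0.
The quadratic formula then gives s = -5 ± 3j.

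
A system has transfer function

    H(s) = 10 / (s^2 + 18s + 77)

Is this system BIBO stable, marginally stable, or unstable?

The denominator s^2 + 18s + 77 factors as (s + 7)(s + 11), giving poles at s = -7, -11.
Since all poles lie strictly in the left half-plane, the system is stable.

stable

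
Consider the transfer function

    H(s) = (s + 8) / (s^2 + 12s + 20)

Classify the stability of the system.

stable

The denominator s^2 + 12s + 20 factors as (s + 10)(s + 2), giving poles at s = -10, -2.
Since all poles lie strictly in the left half-plane, the system is stable.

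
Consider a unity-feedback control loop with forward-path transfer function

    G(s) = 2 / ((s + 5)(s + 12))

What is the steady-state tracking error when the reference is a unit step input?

e_ss = 0.9677

G(s) has no poles at the origin.
This is a Type 0 system. Kp = lim_{s→0} G(s) = 2/60 = 1/30.
e_ss = 1/(1 + Kp) = 1/(1 + 1/30) = 30/31 ≈ 0.9677.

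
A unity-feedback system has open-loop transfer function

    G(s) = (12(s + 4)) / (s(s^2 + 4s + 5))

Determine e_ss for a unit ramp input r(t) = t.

G(s) has one pole at the origin.
This is a Type 1 system. Kv = lim_{s→0} s·G(s) = 48/5.
e_ss = 1/Kv = 1/(48/5) = 5/48 ≈ 0.1042.

e_ss = 0.1042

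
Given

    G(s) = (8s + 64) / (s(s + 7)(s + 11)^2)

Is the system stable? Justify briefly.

The poles can be read from the denominator factors: s = 0, -7, -11, -11.
Since the simple pole(s) at s = 0 lie on the jω-axis with none in the right half-plane, the system is marginally stable.

marginally stable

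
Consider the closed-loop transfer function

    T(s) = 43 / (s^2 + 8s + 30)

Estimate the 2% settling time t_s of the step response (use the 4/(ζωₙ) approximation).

t_s ≈ 1 s

Comparing s^2 + 8s + 30 to s^2 + 2ζωₙs + ωₙ²: ωₙ = √30 ≈ 5.477 rad/s and ζ = 8/(2·√30) ≈ 0.7303.
ζωₙ = 8/2 = 4, so t_s ≈ 4/(ζωₙ) = 4/4 = 1 s.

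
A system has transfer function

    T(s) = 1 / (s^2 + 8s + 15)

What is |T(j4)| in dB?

|T(j4)|_dB ≈ -30.1 dB

Substitute s = j4: numerator = 1, denominator = -1 + j32.
|T(j4)| = |1| / |-1 + j32| = 1 / 32.016 ≈ 0.03123.
In decibels: 20·log₁₀(0.03123) ≈ -30.1 dB.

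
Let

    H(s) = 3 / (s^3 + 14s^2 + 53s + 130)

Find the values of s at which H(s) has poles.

s = -2 ± 3j, -10

The poles are the roots of the denominator s^3 + 14s^2 + 53s + 130 = 0.
Trying s = -10: the polynomial evaluates to 0, so (s + 10) is a factor.
Dividing out leaves s^2 + 4s + 13 = 0.
The quadratic formula then gives s = -2 ± 3j.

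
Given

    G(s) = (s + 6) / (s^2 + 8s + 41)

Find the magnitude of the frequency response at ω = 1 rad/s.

|G(j1)| ≈ 0.1491

Substitute s = j1: numerator = 6 + j1, denominator = 40 + j8.
|G(j1)| = |6 + j1| / |40 + j8| = 6.0828 / 40.792 ≈ 0.1491.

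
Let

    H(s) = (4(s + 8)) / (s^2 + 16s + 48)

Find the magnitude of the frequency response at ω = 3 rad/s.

|H(j3)| ≈ 0.5526

Substitute s = j3: numerator = 32 + j12, denominator = 39 + j48.
|H(j3)| = |32 + j12| / |39 + j48| = 34.176 / 61.847 ≈ 0.5526.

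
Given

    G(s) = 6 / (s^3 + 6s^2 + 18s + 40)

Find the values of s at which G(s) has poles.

s = -1 + 3j, -1 - 3j, -4

The poles are the roots of the denominator s^3 + 6s^2 + 18s + 40 = 0.
Trying s = -4: the polynomial evaluates to 0, so (s + 4) is a factor.
Dividing out leaves s^2 + 2s + 10 = 0.
The quadratic formula then gives s = -1 ± 3j.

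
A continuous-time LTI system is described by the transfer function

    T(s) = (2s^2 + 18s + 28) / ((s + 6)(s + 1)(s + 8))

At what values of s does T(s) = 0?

s = -7, -2

Set the numerator to zero: 2s^2 + 18s + 28 = 0, i.e. 2·(s^2 + 9s + 14) = 0.
Factoring: (s + 7)(s + 2) = 0.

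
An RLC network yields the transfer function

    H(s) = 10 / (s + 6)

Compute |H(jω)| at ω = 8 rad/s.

Substitute s = j8: numerator = 10, denominator = 6 + j8.
|H(j8)| = |10| / |6 + j8| = 10 / 10 = 1.

|H(j8)| = 1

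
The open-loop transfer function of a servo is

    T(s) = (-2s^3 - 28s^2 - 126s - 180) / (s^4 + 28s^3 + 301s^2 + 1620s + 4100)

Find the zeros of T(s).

Set the numerator to zero: -2s^3 - 28s^2 - 126s - 180 = 0, i.e. -2·(s^3 + 14s^2 + 63s + 90) = 0.
Factoring: (s + 6)(s + 5)(s + 3) = 0.

s = -6, -5, -3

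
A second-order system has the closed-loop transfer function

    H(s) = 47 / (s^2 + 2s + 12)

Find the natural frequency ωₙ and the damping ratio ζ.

Compare the denominator to the standard form s^2 + 2ζωₙs + ωₙ².
ωₙ² = 12, so ωₙ = √12 ≈ 3.464 rad/s.
2ζωₙ = 2, so ζ = 2/(2·√12) ≈ 0.2887.

ωₙ ≈ 3.464 rad/s, ζ ≈ 0.2887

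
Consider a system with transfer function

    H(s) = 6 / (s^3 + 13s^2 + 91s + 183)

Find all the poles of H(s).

s = -5 + 6j, -5 - 6j, -3

The poles are the roots of the denominator s^3 + 13s^2 + 91s + 183 = 0.
Trying s = -3: the polynomial evaluates to 0, so (s + 3) is a factor.
Dividing out leaves s^2 + 10s + 61 = 0.
The quadratic formula then gives s = -5 ± 6j.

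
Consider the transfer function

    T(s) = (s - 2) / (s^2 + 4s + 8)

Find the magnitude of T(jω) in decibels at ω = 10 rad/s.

|T(j10)|_dB ≈ -19.9 dB

Substitute s = j10: numerator = -2 + j10, denominator = -92 + j40.
|T(j10)| = |-2 + j10| / |-92 + j40| = 10.198 / 100.32 ≈ 0.1017.
In decibels: 20·log₁₀(0.1017) ≈ -19.9 dB.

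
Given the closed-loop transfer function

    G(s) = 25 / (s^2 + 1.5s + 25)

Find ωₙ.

ωₙ = 5 rad/s

Compare the denominator to the standard form s^2 + 2ζωₙs + ωₙ².
ωₙ² = 25, so ωₙ = 5 rad/s.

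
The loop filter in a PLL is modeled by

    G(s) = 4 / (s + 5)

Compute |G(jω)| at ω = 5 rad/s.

Substitute s = j5: numerator = 4, denominator = 5 + j5.
|G(j5)| = |4| / |5 + j5| = 4 / 7.0711 ≈ 0.5657.

|G(j5)| ≈ 0.5657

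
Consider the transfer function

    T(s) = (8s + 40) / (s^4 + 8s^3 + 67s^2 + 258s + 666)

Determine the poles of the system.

s = -1 + 6j, -1 - 6j, -3 + 3j, -3 - 3j

The poles are the roots of the denominator s^4 + 8s^3 + 67s^2 + 258s + 666 = 0.
No real roots exist; factor into two real quadratics: (s^2 + 2s + 37)(s^2 + 6s + 18) = 0.
Each quadratic gives a conjugate pair via the quadratic formula.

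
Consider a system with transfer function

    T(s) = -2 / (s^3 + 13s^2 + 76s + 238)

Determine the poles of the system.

s = -3 ± 5j, -7

The poles are the roots of the denominator s^3 + 13s^2 + 76s + 238 = 0.
Trying s = -7: the polynomial evaluates to 0, so (s + 7) is a factor.
Dividing out leaves s^2 + 6s + 34 = 0.
The quadratic formula then gives s = -3 ± 5j.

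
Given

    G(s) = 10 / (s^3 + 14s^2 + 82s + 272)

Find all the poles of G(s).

The poles are the roots of the denominator s^3 + 14s^2 + 82s + 272 = 0.
Trying s = -8: the polynomial evaluates to 0, so (s + 8) is a factor.
Dividing out leaves s^2 + 6s + 34 = 0.
The quadratic formula then gives s = -3 ± 5j.

s = -8, -3 ± 5j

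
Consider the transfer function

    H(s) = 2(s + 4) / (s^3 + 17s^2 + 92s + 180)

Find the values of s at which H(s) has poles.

The poles are the roots of the denominator s^3 + 17s^2 + 92s + 180 = 0.
Trying s = -9: the polynomial evaluates to 0, so (s + 9) is a factor.
Dividing out leaves s^2 + 8s + 20 = 0.
The quadratic formula then gives s = -4 ± 2j.

s = -4 + 2j, -4 - 2j, -9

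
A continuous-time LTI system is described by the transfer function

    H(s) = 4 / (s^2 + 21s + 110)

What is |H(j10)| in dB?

Substitute s = j10: numerator = 4, denominator = 10 + j210.
|H(j10)| = |4| / |10 + j210| = 4 / 210.24 ≈ 0.01903.
In decibels: 20·log₁₀(0.01903) ≈ -34.4 dB.

|H(j10)|_dB ≈ -34.4 dB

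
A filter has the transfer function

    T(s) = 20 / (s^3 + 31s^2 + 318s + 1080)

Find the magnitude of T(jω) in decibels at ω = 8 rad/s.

|T(j8)|_dB ≈ -40.9 dB

Substitute s = j8: numerator = 20, denominator = -904 + j2032.
|T(j8)| = |20| / |-904 + j2032| = 20 / 2224.0 ≈ 0.008993.
In decibels: 20·log₁₀(0.008993) ≈ -40.9 dB.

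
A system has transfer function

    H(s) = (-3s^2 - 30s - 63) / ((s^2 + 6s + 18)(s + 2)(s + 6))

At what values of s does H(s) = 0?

s = -7, -3

Set the numerator to zero: -3s^2 - 30s - 63 = 0, i.e. -3·(s^2 + 10s + 21) = 0.
Factoring: (s + 7)(s + 3) = 0.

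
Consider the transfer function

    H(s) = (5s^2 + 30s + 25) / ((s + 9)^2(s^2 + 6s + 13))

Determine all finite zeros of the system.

s = -5, -1

Set the numerator to zero: 5s^2 + 30s + 25 = 0, i.e. 5·(s^2 + 6s + 5) = 0.
Factoring: (s + 5)(s + 1) = 0.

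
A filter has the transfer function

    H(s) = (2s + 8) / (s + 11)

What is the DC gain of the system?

H(0) = 8/11 ≈ 0.7273

Set s = 0: H(0) = (8) / (11) = 8/11.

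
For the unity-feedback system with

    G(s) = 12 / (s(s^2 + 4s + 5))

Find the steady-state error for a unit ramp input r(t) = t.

G(s) has one pole at the origin.
This is a Type 1 system. Kv = lim_{s→0} s·G(s) = 12/5.
e_ss = 1/Kv = 1/(12/5) = 5/12 ≈ 0.4167.

e_ss = 0.4167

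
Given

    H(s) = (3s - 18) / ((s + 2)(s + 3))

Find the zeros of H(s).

Set the numerator to zero: 3s - 18 = 0, i.e. 3·(s - 6) = 0.
So s = 6.

s = 6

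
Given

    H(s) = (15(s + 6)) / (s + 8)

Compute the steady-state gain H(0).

H(0) = 45/4 ≈ 11.25

At s = 0 each factor (s + a) contributes a and each (s^2 + bs + c) contributes c.
H(0) = 15·(6) / ((8)) = 90/8 = 45/4.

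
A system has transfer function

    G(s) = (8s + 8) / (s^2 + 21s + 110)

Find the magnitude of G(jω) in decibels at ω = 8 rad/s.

Substitute s = j8: numerator = 8 + j64, denominator = 46 + j168.
|G(j8)| = |8 + j64| / |46 + j168| = 64.498 / 174.18 ≈ 0.3703.
In decibels: 20·log₁₀(0.3703) ≈ -8.63 dB.

|G(j8)|_dB ≈ -8.63 dB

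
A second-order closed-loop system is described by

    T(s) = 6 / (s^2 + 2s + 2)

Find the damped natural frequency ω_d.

Comparing s^2 + 2s + 2 to s^2 + 2ζωₙs + ωₙ²: ωₙ = √2 ≈ 1.414 rad/s and ζ = 2/(2·√2) ≈ 0.7071.
ζωₙ = 2/2 = 1, so ω_d = ωₙ√(1−ζ²) = √(ωₙ² − (ζωₙ)²) = √(2 − 1²) = √1 = 1 rad/s.

ω_d = 1 rad/s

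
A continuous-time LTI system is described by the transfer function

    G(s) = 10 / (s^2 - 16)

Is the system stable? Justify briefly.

unstable

The denominator s^2 - 16 factors as (s - 4)(s + 4), giving poles at s = 4, -4.
Since the pole(s) at s = 4 lie in the right half-plane, the system is unstable.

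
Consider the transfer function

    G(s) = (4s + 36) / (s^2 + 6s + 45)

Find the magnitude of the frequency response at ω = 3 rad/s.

Substitute s = j3: numerator = 36 + j12, denominator = 36 + j18.
|G(j3)| = |36 + j12| / |36 + j18| = 37.947 / 40.249 ≈ 0.9428.

|G(j3)| ≈ 0.9428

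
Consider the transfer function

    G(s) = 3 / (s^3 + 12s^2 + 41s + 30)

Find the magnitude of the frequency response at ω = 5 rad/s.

|G(j5)| ≈ 0.01065

Substitute s = j5: numerator = 3, denominator = -270 + j80.
|G(j5)| = |3| / |-270 + j80| = 3 / 281.60 ≈ 0.01065.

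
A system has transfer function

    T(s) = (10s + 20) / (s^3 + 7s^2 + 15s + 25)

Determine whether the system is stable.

The denominator s^3 + 7s^2 + 15s + 25 factors as (s + 5)(s^2 + 2s + 5), giving poles at s = -5, -1 + 2j, -1 - 2j.
Since all poles lie strictly in the left half-plane, the system is stable.

stable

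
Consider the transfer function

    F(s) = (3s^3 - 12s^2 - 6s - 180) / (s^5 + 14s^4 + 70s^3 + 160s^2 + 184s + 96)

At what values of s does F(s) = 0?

s = -1 ± 3j, 6

Set the numerator to zero: 3s^3 - 12s^2 - 6s - 180 = 0, i.e. 3·(s^3 - 4s^2 - 2s - 60) = 0.
Factoring: (s^2 + 2s + 10)(s - 6) = 0.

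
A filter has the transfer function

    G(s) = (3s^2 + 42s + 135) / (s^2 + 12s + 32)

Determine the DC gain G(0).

Set s = 0: G(0) = (135) / (32) = 135/32.

G(0) = 135/32 ≈ 4.219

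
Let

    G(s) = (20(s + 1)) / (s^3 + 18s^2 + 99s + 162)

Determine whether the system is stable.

The denominator s^3 + 18s^2 + 99s + 162 factors as (s + 3)(s + 6)(s + 9), giving poles at s = -3, -6, -9.
Since all poles lie strictly in the left half-plane, the system is stable.

stable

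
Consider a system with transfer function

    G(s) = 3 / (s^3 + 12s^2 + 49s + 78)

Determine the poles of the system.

The poles are the roots of the denominator s^3 + 12s^2 + 49s + 78 = 0.
Trying s = -6: the polynomial evaluates to 0, so (s + 6) is a factor.
Dividing out leaves s^2 + 6s + 13 = 0.
The quadratic formula then gives s = -3 ± 2j.

s = -3 + 2j, -3 - 2j, -6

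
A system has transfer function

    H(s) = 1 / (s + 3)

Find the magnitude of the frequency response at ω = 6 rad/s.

Substitute s = j6: numerator = 1, denominator = 3 + j6.
|H(j6)| = |1| / |3 + j6| = 1 / 6.7082 ≈ 0.1491.

|H(j6)| ≈ 0.1491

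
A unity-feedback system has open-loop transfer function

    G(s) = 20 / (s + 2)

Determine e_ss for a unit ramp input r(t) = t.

e_ss = ∞

G(s) has no poles at the origin.
This is a Type 0 system; Kv = lim_{s→0} s·G(s) = 0, so the steady-state error for a ramp input is infinite.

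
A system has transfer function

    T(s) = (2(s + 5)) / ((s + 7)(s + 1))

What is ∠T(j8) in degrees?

At s = j8: numerator = 10 + j16, denominator = -57 + j64.
∠T = ∠num − ∠den = 57.995° − (131.69°) = -73.69°.

∠T(j8) ≈ -73.69°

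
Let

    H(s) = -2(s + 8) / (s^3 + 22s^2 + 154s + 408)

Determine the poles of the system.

s = -5 ± 3j, -12

The poles are the roots of the denominator s^3 + 22s^2 + 154s + 408 = 0.
Trying s = -12: the polynomial evaluates to 0, so (s + 12) is a factor.
Dividing out leaves s^2 + 10s + 34 = 0.
The quadratic formula then gives s = -5 ± 3j.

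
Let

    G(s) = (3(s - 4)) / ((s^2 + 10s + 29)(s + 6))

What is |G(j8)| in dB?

Substitute s = j8: numerator = -12 + j24, denominator = -850 + j200.
|G(j8)| = |-12 + j24| / |-850 + j200| = 26.833 / 873.21 ≈ 0.03073.
In decibels: 20·log₁₀(0.03073) ≈ -30.2 dB.

|G(j8)|_dB ≈ -30.2 dB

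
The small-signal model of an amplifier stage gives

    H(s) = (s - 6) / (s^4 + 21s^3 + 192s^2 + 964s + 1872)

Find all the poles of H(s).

s = -4 ± 6j, -4, -9

The poles are the roots of the denominator s^4 + 21s^3 + 192s^2 + 964s + 1872 = 0.
Trying s = -4: the polynomial evaluates to 0, so (s + 4) is a factor.
Dividing out leaves s^3 + 17s^2 + 124s + 468 = 0.
This factors further as (s^2 + 8s + 52)(s + 9) = 0.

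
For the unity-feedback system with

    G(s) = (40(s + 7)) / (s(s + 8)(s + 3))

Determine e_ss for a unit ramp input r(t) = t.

e_ss = 0.08571

G(s) has one pole at the origin.
This is a Type 1 system. Kv = lim_{s→0} s·G(s) = 280/24 = 35/3.
e_ss = 1/Kv = 1/(35/3) = 3/35 ≈ 0.08571.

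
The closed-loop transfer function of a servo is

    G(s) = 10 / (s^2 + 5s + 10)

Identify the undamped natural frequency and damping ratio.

ωₙ ≈ 3.162 rad/s, ζ ≈ 0.7906

Compare the denominator to the standard form s^2 + 2ζωₙs + ωₙ².
ωₙ² = 10, so ωₙ = √10 ≈ 3.162 rad/s.
2ζωₙ = 5, so ζ = 5/(2·√10) ≈ 0.7906.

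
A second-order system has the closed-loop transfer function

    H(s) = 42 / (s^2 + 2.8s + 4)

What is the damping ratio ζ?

Compare the denominator to the standard form s^2 + 2ζωₙs + ωₙ².
ωₙ² = 4, so ωₙ = 2 rad/s.
2ζωₙ = 2.8, so ζ = 2.8/(2·2) = 0.7.
With ζ = 0.7 the response is underdamped.

ζ = 0.7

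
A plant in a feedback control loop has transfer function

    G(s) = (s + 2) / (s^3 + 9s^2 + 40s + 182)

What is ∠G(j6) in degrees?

∠G(j6) ≈ -98.84°

At s = j6: numerator = 2 + j6, denominator = -142 + j24.
∠G = ∠num − ∠den = 71.565° − (170.41°) = -98.84°.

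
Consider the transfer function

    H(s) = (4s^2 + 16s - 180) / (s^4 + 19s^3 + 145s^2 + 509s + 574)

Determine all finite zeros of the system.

Set the numerator to zero: 4s^2 + 16s - 180 = 0, i.e. 4·(s^2 + 4s - 45) = 0.
Factoring: (s - 5)(s + 9) = 0.

s = 5, -9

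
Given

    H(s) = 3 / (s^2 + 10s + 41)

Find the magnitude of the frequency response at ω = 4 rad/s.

|H(j4)| ≈ 0.06360

Substitute s = j4: numerator = 3, denominator = 25 + j40.
|H(j4)| = |3| / |25 + j40| = 3 / 47.170 ≈ 0.06360.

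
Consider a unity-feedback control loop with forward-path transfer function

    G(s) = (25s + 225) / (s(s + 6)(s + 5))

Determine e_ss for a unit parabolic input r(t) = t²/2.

e_ss = ∞

G(s) has one pole at the origin.
This is a Type 1 system; Ka = lim_{s→0} s^2·G(s) = 0, so the steady-state error for a parabola input is infinite.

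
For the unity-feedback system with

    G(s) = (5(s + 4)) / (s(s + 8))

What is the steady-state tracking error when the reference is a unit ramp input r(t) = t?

G(s) has one pole at the origin.
This is a Type 1 system. Kv = lim_{s→0} s·G(s) = 20/8 = 5/2.
e_ss = 1/Kv = 1/(5/2) = 2/5 ≈ 0.4000.

e_ss = 0.4000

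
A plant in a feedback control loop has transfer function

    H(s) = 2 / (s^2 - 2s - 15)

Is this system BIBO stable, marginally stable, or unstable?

The denominator s^2 - 2s - 15 factors as (s - 5)(s + 3), giving poles at s = 5, -3.
Since the pole(s) at s = 5 lie in the right half-plane, the system is unstable.

unstable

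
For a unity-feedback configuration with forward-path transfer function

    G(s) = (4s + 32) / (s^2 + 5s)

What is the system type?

Factor s from the denominator: s^2 + 5s = s·(s + 5).
There is 1 pole at the origin, so the system is Type 1.

Type 1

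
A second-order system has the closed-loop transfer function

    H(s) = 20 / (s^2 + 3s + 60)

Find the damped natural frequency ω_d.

Comparing s^2 + 3s + 60 to s^2 + 2ζωₙs + ωₙ²: ωₙ = √60 ≈ 7.746 rad/s and ζ = 3/(2·√60) ≈ 0.1936.
ζωₙ = 3/2 = 1.5, so ω_d = ωₙ√(1−ζ²) = √(ωₙ² − (ζωₙ)²) = √(60 − 1.5²) = √57.75 ≈ 7.599 rad/s.

ω_d ≈ 7.599 rad/s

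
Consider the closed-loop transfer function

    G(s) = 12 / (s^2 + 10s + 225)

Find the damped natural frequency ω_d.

Comparing s^2 + 10s + 225 to s^2 + 2ζωₙs + ωₙ²: ωₙ = 15 rad/s and ζ = 10/(2·15) ≈ 0.3333.
ζωₙ = 10/2 = 5, so ω_d = ωₙ√(1−ζ²) = √(ωₙ² − (ζωₙ)²) = √(225 − 5²) = √200 ≈ 14.14 rad/s.

ω_d ≈ 14.14 rad/s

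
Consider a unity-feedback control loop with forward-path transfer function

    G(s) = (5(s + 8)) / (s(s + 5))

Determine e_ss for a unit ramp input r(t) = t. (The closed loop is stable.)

e_ss = 0.1250

G(s) has one pole at the origin.
This is a Type 1 system. Kv = lim_{s→0} s·G(s) = 40/5 = 8.
e_ss = 1/Kv = 1/(8) = 1/8 ≈ 0.1250.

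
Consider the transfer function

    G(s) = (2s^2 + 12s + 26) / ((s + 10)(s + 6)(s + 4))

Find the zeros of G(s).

Set the numerator to zero: 2s^2 + 12s + 26 = 0, i.e. 2·(s^2 + 6s + 13) = 0.
Factoring: (s^2 + 6s + 13) = 0.

s = -3 ± 2j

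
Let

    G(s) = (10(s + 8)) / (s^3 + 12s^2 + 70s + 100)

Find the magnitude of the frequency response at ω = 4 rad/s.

Substitute s = j4: numerator = 80 + j40, denominator = -92 + j216.
|G(j4)| = |80 + j40| / |-92 + j216| = 89.443 / 234.78 ≈ 0.3810.

|G(j4)| ≈ 0.3810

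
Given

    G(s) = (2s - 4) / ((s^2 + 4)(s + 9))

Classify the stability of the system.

The poles can be read from the denominator factors: s = 2j, -2j, -9.
Since the simple pole(s) at s = 2j, -2j lie on the jω-axis with none in the right half-plane, the system is marginally stable.

marginally stable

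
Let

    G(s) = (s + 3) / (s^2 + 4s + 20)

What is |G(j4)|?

Substitute s = j4: numerator = 3 + j4, denominator = 4 + j16.
|G(j4)| = |3 + j4| / |4 + j16| = 5 / 16.492 ≈ 0.3032.

|G(j4)| ≈ 0.3032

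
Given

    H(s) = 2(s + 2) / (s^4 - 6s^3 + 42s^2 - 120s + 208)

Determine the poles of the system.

s = 1 + 5j, 1 - 5j, 2 + 2j, 2 - 2j

The poles are the roots of the denominator s^4 - 6s^3 + 42s^2 - 120s + 208 = 0.
No real roots exist; factor into two real quadratics: (s^2 - 2s + 26)(s^2 - 4s + 8) = 0.
Each quadratic gives a conjugate pair via the quadratic formula.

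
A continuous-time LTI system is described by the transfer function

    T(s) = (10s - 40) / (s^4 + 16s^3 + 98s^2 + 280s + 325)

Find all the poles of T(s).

The poles are the roots of the denominator s^4 + 16s^3 + 98s^2 + 280s + 325 = 0.
Trying s = -5: the polynomial evaluates to 0, so (s + 5) is a factor.
Dividing out leaves s^3 + 11s^2 + 43s + 65 = 0.
This factors further as (s^2 + 6s + 13)(s + 5) = 0.

s = -3 + 2j, -3 - 2j, -5, -5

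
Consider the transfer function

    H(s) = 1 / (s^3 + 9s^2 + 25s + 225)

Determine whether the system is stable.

The denominator s^3 + 9s^2 + 25s + 225 factors as (s^2 + 25)(s + 9), giving poles at s = 5j, -5j, -9.
Since the simple pole(s) at s = 5j, -5j lie on the jω-axis with none in the right half-plane, the system is marginally stable.

marginally stable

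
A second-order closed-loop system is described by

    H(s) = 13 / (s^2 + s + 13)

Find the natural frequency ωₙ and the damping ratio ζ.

Compare the denominator to the standard form s^2 + 2ζωₙs + ωₙ².
ωₙ² = 13, so ωₙ = √13 ≈ 3.606 rad/s.
2ζωₙ = 1, so ζ = 1/(2·√13) ≈ 0.1387.
With ζ = 0.1387 the response is underdamped.

ωₙ ≈ 3.606 rad/s, ζ ≈ 0.1387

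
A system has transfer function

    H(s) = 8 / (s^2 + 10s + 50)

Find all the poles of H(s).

s = -5 + 5j, -5 - 5j

The poles are the roots of the denominator s^2 + 10s + 50 = 0.
Using the quadratic formula: s = (-10 ± √(-100))/2 = -5 ± 5j.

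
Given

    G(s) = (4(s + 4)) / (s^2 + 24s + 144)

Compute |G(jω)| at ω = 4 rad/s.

Substitute s = j4: numerator = 16 + j16, denominator = 128 + j96.
|G(j4)| = |16 + j16| / |128 + j96| = 22.627 / 160 ≈ 0.1414.

|G(j4)| ≈ 0.1414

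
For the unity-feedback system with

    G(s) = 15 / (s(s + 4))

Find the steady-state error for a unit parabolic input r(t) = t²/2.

G(s) has one pole at the origin.
This is a Type 1 system; Ka = lim_{s→0} s^2·G(s) = 0, so the steady-state error for a parabola input is infinite.

e_ss = ∞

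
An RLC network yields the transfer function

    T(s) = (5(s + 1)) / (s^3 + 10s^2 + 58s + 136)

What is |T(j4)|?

|T(j4)| ≈ 0.1215

Substitute s = j4: numerator = 5 + j20, denominator = -24 + j168.
|T(j4)| = |5 + j20| / |-24 + j168| = 20.616 / 169.71 ≈ 0.1215.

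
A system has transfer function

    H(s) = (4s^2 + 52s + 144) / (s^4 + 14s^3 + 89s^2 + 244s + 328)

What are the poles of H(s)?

s = -2 ± 2j, -5 ± 4j

The poles are the roots of the denominator s^4 + 14s^3 + 89s^2 + 244s + 328 = 0.
No real roots exist; factor into two real quadratics: (s^2 + 4s + 8)(s^2 + 10s + 41) = 0.
Each quadratic gives a conjugate pair via the quadratic formula.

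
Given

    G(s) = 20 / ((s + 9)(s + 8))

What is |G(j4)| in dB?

Substitute s = j4: numerator = 20, denominator = 56 + j68.
|G(j4)| = |20| / |56 + j68| = 20 / 88.091 ≈ 0.2270.
In decibels: 20·log₁₀(0.2270) ≈ -12.9 dB.

|G(j4)|_dB ≈ -12.9 dB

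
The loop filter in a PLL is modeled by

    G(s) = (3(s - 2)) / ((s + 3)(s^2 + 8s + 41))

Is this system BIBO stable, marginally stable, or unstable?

The poles can be read from the denominator factors: s = -3, -4 + 5j, -4 - 5j.
Since all poles lie strictly in the left half-plane, the system is stable.

stable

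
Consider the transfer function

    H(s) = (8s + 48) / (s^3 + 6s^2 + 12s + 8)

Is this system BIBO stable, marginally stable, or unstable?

stable

The denominator s^3 + 6s^2 + 12s + 8 factors as (s + 2)^3, giving poles at s = -2, -2, -2.
Since all poles lie strictly in the left half-plane, the system is stable.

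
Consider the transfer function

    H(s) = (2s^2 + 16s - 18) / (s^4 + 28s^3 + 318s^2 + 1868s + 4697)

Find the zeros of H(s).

Set the numerator to zero: 2s^2 + 16s - 18 = 0, i.e. 2·(s^2 + 8s - 9) = 0.
Factoring: (s - 1)(s + 9) = 0.

s = 1, -9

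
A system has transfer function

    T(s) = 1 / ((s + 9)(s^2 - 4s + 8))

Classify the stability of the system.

unstable

The poles can be read from the denominator factors: s = -9, 2 + 2j, 2 - 2j.
Since the pole(s) at s = 2 ± 2j lie in the right half-plane, the system is unstable.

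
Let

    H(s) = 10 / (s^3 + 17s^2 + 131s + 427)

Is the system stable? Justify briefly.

The denominator s^3 + 17s^2 + 131s + 427 factors as (s + 7)(s^2 + 10s + 61), giving poles at s = -7, -5 + 6j, -5 - 6j.
Since all poles lie strictly in the left half-plane, the system is stable.

stable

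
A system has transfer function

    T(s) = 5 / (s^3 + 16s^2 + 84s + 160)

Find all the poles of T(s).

s = -4 ± 2j, -8

The poles are the roots of the denominator s^3 + 16s^2 + 84s + 160 = 0.
Trying s = -8: the polynomial evaluates to 0, so (s + 8) is a factor.
Dividing out leaves s^2 + 8s + 20 = 0.
The quadratic formula then gives s = -4 ± 2j.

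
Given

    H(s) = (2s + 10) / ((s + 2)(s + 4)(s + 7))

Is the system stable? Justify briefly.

stable

The poles can be read from the denominator factors: s = -2, -4, -7.
Since all poles lie strictly in the left half-plane, the system is stable.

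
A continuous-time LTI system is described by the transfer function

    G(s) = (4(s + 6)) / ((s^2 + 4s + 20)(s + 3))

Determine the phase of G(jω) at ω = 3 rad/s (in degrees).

∠G(j3) ≈ -65.92°

At s = j3: numerator = 24 + j12, denominator = -3 + j69.
∠G = ∠num − ∠den = 26.565° − (92.490°) = -65.92°.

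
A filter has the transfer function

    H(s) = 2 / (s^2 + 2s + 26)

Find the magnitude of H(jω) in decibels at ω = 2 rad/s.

Substitute s = j2: numerator = 2, denominator = 22 + j4.
|H(j2)| = |2| / |22 + j4| = 2 / 22.361 ≈ 0.08944.
In decibels: 20·log₁₀(0.08944) ≈ -21.0 dB.

|H(j2)|_dB ≈ -21.0 dB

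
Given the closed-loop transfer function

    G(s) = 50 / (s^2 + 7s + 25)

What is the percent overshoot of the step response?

Comparing s^2 + 7s + 25 to s^2 + 2ζωₙs + ωₙ²: ωₙ = 5 rad/s and ζ = 7/(2·5) = 0.7.
%OS = 100·exp(−πζ/√(1−ζ²)) = 100·exp(−π·0.7/√(1−0.7²)) ≈ 4.60%.

%OS ≈ 4.60%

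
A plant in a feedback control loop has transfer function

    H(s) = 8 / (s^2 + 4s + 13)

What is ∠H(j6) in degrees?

∠H(j6) ≈ -133.8°

At s = j6: numerator = 8, denominator = -23 + j24.
∠H = ∠num − ∠den = 0° − (133.78°) = -133.8°.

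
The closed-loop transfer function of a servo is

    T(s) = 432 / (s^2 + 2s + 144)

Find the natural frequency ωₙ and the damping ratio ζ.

ωₙ = 12 rad/s, ζ ≈ 0.08333

Compare the denominator to the standard form s^2 + 2ζωₙs + ωₙ².
ωₙ² = 144, so ωₙ = 12 rad/s.
2ζωₙ = 2, so ζ = 2/(2·12) ≈ 0.08333.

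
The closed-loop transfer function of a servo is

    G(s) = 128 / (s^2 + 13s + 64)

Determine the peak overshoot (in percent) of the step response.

%OS ≈ 1.25%

Comparing s^2 + 13s + 64 to s^2 + 2ζωₙs + ωₙ²: ωₙ = 8 rad/s and ζ = 13/(2·8) = 0.8125.
%OS = 100·exp(−πζ/√(1−ζ²)) = 100·exp(−π·0.8125/√(1−0.8125²)) ≈ 1.25%.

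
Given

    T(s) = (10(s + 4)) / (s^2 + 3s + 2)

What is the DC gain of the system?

Set s = 0: T(0) = (40) / (2) = 20.

T(0) = 20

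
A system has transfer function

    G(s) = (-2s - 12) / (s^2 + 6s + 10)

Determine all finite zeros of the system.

s = -6

Set the numerator to zero: -2s - 12 = 0, i.e. -2·(s + 6) = 0.
So s = -6.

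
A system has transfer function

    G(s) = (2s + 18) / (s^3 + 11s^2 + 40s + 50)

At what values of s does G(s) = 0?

s = -9

Set the numerator to zero: 2s + 18 = 0, i.e. 2·(s + 9) = 0.
So s = -9.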